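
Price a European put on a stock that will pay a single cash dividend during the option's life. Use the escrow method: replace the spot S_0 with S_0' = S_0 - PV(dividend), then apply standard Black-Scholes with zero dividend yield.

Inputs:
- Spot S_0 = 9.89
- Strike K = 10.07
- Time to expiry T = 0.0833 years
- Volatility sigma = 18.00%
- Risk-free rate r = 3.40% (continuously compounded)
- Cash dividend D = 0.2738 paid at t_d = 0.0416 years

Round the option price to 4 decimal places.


PV(D) = D * exp(-r * t_d) = 0.2738 * 0.99858660 = 0.27341301
S_0' = S_0 - PV(D) = 9.8900 - 0.27341301 = 9.61658699
d1 = (ln(S_0'/K) + (r + sigma^2/2)*T) / (sigma*sqrt(T)) = -0.80632755
d2 = d1 - sigma*sqrt(T) = -0.85827868
exp(-rT) = 0.99717181
N(-d1) = 0.78997299; N(-d2) = 0.80463070
P = K * exp(-rT) * N(-d2) - S_0' * N(-d1) = 10.0700 * 0.99717181 * 0.80463070 - 9.61658699 * 0.78997299 = 0.4829

Answer: Price = 0.4829


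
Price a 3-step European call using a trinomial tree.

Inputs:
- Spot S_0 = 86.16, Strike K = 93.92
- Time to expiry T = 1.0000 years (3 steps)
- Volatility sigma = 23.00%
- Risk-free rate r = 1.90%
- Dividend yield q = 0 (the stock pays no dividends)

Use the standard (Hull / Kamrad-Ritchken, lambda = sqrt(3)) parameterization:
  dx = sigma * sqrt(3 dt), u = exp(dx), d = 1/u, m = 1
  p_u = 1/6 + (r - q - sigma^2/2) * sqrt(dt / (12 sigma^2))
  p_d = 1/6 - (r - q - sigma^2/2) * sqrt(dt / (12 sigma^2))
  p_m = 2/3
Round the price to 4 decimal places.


dt = T/N = 0.333333; dx = sigma*sqrt(3*dt) = 0.230000
u = exp(dx) = 1.258600; d = 1/u = 0.794534
p_u = 0.161268, p_m = 0.666667, p_d = 0.172065
Discount per step: exp(-r*dt) = 0.993687
Stock lattice S(k, j) with j the centered position index:
  k=0: S(0,+0) = 86.1600
  k=1: S(1,-1) = 68.4570; S(1,+0) = 86.1600; S(1,+1) = 108.4410
  k=2: S(2,-2) = 54.3914; S(2,-1) = 68.4570; S(2,+0) = 86.1600; S(2,+1) = 108.4410; S(2,+2) = 136.4838
  k=3: S(3,-3) = 43.2158; S(3,-2) = 54.3914; S(3,-1) = 68.4570; S(3,+0) = 86.1600; S(3,+1) = 108.4410; S(3,+2) = 136.4838; S(3,+3) = 171.7785
Terminal payoffs V(N, j) = max(S_T - K, 0):
  V(3,-3) = 0.000000; V(3,-2) = 0.000000; V(3,-1) = 0.000000; V(3,+0) = 0.000000; V(3,+1) = 14.520977; V(3,+2) = 42.563815; V(3,+3) = 77.858530
Backward induction: V(k, j) = exp(-r*dt) * [p_u * V(k+1, j+1) + p_m * V(k+1, j) + p_d * V(k+1, j-1)]
  V(2,-2) = exp(-r*dt) * [p_u*0.000000 + p_m*0.000000 + p_d*0.000000] = 0.000000
  V(2,-1) = exp(-r*dt) * [p_u*0.000000 + p_m*0.000000 + p_d*0.000000] = 0.000000
  V(2,+0) = exp(-r*dt) * [p_u*14.520977 + p_m*0.000000 + p_d*0.000000] = 2.326986
  V(2,+1) = exp(-r*dt) * [p_u*42.563815 + p_m*14.520977 + p_d*0.000000] = 16.440385
  V(2,+2) = exp(-r*dt) * [p_u*77.858530 + p_m*42.563815 + p_d*14.520977] = 43.156339
  V(1,-1) = exp(-r*dt) * [p_u*2.326986 + p_m*0.000000 + p_d*0.000000] = 0.372899
  V(1,+0) = exp(-r*dt) * [p_u*16.440385 + p_m*2.326986 + p_d*0.000000] = 4.176101
  V(1,+1) = exp(-r*dt) * [p_u*43.156339 + p_m*16.440385 + p_d*2.326986] = 18.204729
  V(0,+0) = exp(-r*dt) * [p_u*18.204729 + p_m*4.176101 + p_d*0.372899] = 5.747556

Answer: Price = V(0,0) = 5.7476


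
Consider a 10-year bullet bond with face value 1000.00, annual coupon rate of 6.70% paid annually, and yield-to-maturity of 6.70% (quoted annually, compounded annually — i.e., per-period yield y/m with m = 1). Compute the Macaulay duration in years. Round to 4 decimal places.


Coupon per period c = face * coupon_rate / m = 67.000000
Periods per year m = 1; per-period yield y/m = 0.067000
Number of cashflows N = 10
Cashflows (t years, CF_t, discount factor 1/(1+y/m)^(m*t), PV):
  t = 1.0000: CF_t = 67.000000, DF = 0.937207, PV = 62.792877
  t = 2.0000: CF_t = 67.000000, DF = 0.878357, PV = 58.849932
  t = 3.0000: CF_t = 67.000000, DF = 0.823203, PV = 55.154575
  t = 4.0000: CF_t = 67.000000, DF = 0.771511, PV = 51.691261
  t = 5.0000: CF_t = 67.000000, DF = 0.723066, PV = 48.445418
  t = 6.0000: CF_t = 67.000000, DF = 0.677663, PV = 45.403391
  t = 7.0000: CF_t = 67.000000, DF = 0.635110, PV = 42.552381
  t = 8.0000: CF_t = 67.000000, DF = 0.595230, PV = 39.880395
  t = 9.0000: CF_t = 67.000000, DF = 0.557854, PV = 37.376190
  t = 10.0000: CF_t = 1067.000000, DF = 0.522824, PV = 557.853581
Price P = sum_t PV_t = 1000.000000
Macaulay numerator sum_t t * PV_t:
  t * PV_t at t = 1.0000: 62.792877
  t * PV_t at t = 2.0000: 117.699864
  t * PV_t at t = 3.0000: 165.463726
  t * PV_t at t = 4.0000: 206.765043
  t * PV_t at t = 5.0000: 242.227089
  t * PV_t at t = 6.0000: 272.420344
  t * PV_t at t = 7.0000: 297.866668
  t * PV_t at t = 8.0000: 319.043157
  t * PV_t at t = 9.0000: 336.385709
  t * PV_t at t = 10.0000: 5578.535809
Macaulay duration D = (sum_t t * PV_t) / P = 7599.200285 / 1000.000000 = 7.599200

Answer: Macaulay duration = 7.5992 years


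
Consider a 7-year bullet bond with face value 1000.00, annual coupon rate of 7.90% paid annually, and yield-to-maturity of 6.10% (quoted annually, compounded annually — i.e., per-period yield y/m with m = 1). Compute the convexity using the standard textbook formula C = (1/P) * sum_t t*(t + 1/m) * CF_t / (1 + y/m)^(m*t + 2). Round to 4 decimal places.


Answer: Convexity = 37.6443

Derivation:
Coupon per period c = face * coupon_rate / m = 79.000000
Periods per year m = 1; per-period yield y/m = 0.061000
Number of cashflows N = 7
Cashflows (t years, CF_t, discount factor 1/(1+y/m)^(m*t), PV):
  t = 1.0000: CF_t = 79.000000, DF = 0.942507, PV = 74.458058
  t = 2.0000: CF_t = 79.000000, DF = 0.888320, PV = 70.177246
  t = 3.0000: CF_t = 79.000000, DF = 0.837247, PV = 66.142551
  t = 4.0000: CF_t = 79.000000, DF = 0.789112, PV = 62.339822
  t = 5.0000: CF_t = 79.000000, DF = 0.743743, PV = 58.755723
  t = 6.0000: CF_t = 79.000000, DF = 0.700983, PV = 55.377684
  t = 7.0000: CF_t = 1079.000000, DF = 0.660682, PV = 712.875612
Price P = sum_t PV_t = 1100.126696
Convexity numerator sum_t t*(t + 1/m) * CF_t / (1+y/m)^(m*t + 2):
  t = 1.0000: term = 132.285102
  t = 2.0000: term = 374.038930
  t = 3.0000: term = 705.068671
  t = 4.0000: term = 1107.553678
  t = 5.0000: term = 1565.815756
  t = 6.0000: term = 2066.109385
  t = 7.0000: term = 35462.636183
Convexity = (1/P) * sum = 41413.507704 / 1100.126696 = 37.644308


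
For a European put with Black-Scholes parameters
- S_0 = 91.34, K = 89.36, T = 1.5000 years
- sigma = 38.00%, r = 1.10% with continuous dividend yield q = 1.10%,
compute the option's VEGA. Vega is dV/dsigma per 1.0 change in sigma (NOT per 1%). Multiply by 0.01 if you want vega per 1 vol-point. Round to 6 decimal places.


Answer: Vega = 42.213551

Derivation:
d1 = 0.2797911459; d2 = -0.1856119052
phi(d1) = 0.3836287174; exp(-qT) = 0.9836353794; exp(-rT) = 0.9836353794
Vega = S * exp(-qT) * phi(d1) * sqrt(T) = 91.3400 * 0.9836353794 * 0.3836287174 * 1.2247448714 = 42.213551


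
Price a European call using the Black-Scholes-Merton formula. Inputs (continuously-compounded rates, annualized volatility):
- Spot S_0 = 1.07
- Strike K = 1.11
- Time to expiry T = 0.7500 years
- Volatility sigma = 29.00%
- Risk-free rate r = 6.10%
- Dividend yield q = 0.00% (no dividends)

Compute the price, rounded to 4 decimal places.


Answer: Price = 0.1113

Derivation:
d1 = (ln(S/K) + (r - q + 0.5*sigma^2) * T) / (sigma * sqrt(T)) = 0.16160286
d2 = d1 - sigma * sqrt(T) = -0.08954451
exp(-rT) = 0.95528075; exp(-qT) = 1.00000000
C = S_0 * exp(-qT) * N(d1) - K * exp(-rT) * N(d2)
N(d1) = 0.56419070; N(d2) = 0.46432459
C = 1.0700 * 1.00000000 * 0.56419070 - 1.1100 * 0.95528075 * 0.46432459 = 0.1113


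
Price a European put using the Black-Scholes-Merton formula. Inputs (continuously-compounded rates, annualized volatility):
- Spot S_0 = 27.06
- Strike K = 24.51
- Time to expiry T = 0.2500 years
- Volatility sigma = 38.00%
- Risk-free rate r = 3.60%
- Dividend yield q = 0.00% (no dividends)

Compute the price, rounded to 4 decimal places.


d1 = (ln(S/K) + (r - q + 0.5*sigma^2) * T) / (sigma * sqrt(T)) = 0.66329171
d2 = d1 - sigma * sqrt(T) = 0.47329171
exp(-rT) = 0.99104038; exp(-qT) = 1.00000000
P = K * exp(-rT) * N(-d2) - S_0 * exp(-qT) * N(-d1)
N(-d1) = 0.25357187; N(-d2) = 0.31800254
P = 24.5100 * 0.99104038 * 0.31800254 - 27.0600 * 1.00000000 * 0.25357187 = 0.8628

Answer: Price = 0.8628


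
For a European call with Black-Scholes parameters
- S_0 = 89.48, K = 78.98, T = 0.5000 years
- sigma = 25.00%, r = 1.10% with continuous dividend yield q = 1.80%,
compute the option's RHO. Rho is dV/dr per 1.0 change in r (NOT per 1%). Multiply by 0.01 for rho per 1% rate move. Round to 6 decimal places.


Answer: Rho = 28.475100

Derivation:
d1 = 0.7746806248; d2 = 0.5979039295
phi(d1) = 0.2955244902; exp(-qT) = 0.9910403788; exp(-rT) = 0.9945150973
N(d2) = 0.7250479811
Rho = K*T*exp(-rT)*N(d2) = 78.9800 * 0.5000 * 0.9945150973 * 0.7250479811 = 28.475100


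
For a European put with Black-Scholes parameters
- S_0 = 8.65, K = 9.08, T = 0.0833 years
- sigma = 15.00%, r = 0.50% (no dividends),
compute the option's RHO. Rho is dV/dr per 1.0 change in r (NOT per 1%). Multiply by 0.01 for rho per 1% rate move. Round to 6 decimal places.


Answer: Rho = -0.658761

Derivation:
d1 = -1.0893602322; d2 = -1.1326528413
phi(d1) = 0.2204043663; exp(-qT) = 1.0000000000; exp(-rT) = 0.9995835867
N(-d2) = 0.8713199655
Rho = -K*T*exp(-rT)*N(-d2) = -9.0800 * 0.0833 * 0.9995835867 * 0.8713199655 = -0.658761


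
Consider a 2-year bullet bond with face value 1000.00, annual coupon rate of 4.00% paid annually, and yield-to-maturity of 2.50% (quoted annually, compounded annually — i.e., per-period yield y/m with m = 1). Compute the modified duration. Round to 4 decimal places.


Answer: Modified duration = 1.9142

Derivation:
Coupon per period c = face * coupon_rate / m = 40.000000
Periods per year m = 1; per-period yield y/m = 0.025000
Number of cashflows N = 2
Cashflows (t years, CF_t, discount factor 1/(1+y/m)^(m*t), PV):
  t = 1.0000: CF_t = 40.000000, DF = 0.975610, PV = 39.024390
  t = 2.0000: CF_t = 1040.000000, DF = 0.951814, PV = 989.886972
Price P = sum_t PV_t = 1028.911362
First compute Macaulay numerator sum_t t * PV_t:
  t * PV_t at t = 1.0000: 39.024390
  t * PV_t at t = 2.0000: 1979.773944
Macaulay duration D = 2018.798334 / 1028.911362 = 1.962072
Modified duration = D / (1 + y/m) = 1.962072 / (1 + 0.025000) = 1.914217


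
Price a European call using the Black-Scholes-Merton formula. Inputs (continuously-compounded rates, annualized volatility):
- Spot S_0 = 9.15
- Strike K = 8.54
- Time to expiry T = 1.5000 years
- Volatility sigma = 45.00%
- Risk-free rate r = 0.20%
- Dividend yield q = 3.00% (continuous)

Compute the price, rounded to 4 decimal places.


Answer: Price = 1.9926

Derivation:
d1 = (ln(S/K) + (r - q + 0.5*sigma^2) * T) / (sigma * sqrt(T)) = 0.32454446
d2 = d1 - sigma * sqrt(T) = -0.22659074
exp(-rT) = 0.99700450; exp(-qT) = 0.95599748
C = S_0 * exp(-qT) * N(d1) - K * exp(-rT) * N(d2)
N(d1) = 0.62723706; N(d2) = 0.41037100
C = 9.1500 * 0.95599748 * 0.62723706 - 8.5400 * 0.99700450 * 0.41037100 = 1.9926


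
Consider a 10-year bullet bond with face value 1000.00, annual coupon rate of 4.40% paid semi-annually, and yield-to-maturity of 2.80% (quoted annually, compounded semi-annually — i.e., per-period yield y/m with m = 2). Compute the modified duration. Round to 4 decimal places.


Coupon per period c = face * coupon_rate / m = 22.000000
Periods per year m = 2; per-period yield y/m = 0.014000
Number of cashflows N = 20
Cashflows (t years, CF_t, discount factor 1/(1+y/m)^(m*t), PV):
  t = 0.5000: CF_t = 22.000000, DF = 0.986193, PV = 21.696252
  t = 1.0000: CF_t = 22.000000, DF = 0.972577, PV = 21.396699
  t = 1.5000: CF_t = 22.000000, DF = 0.959149, PV = 21.101281
  t = 2.0000: CF_t = 22.000000, DF = 0.945906, PV = 20.809942
  t = 2.5000: CF_t = 22.000000, DF = 0.932847, PV = 20.522625
  t = 3.0000: CF_t = 22.000000, DF = 0.919967, PV = 20.239275
  t = 3.5000: CF_t = 22.000000, DF = 0.907265, PV = 19.959837
  t = 4.0000: CF_t = 22.000000, DF = 0.894739, PV = 19.684258
  t = 4.5000: CF_t = 22.000000, DF = 0.882386, PV = 19.412483
  t = 5.0000: CF_t = 22.000000, DF = 0.870203, PV = 19.144460
  t = 5.5000: CF_t = 22.000000, DF = 0.858188, PV = 18.880139
  t = 6.0000: CF_t = 22.000000, DF = 0.846339, PV = 18.619466
  t = 6.5000: CF_t = 22.000000, DF = 0.834654, PV = 18.362392
  t = 7.0000: CF_t = 22.000000, DF = 0.823130, PV = 18.108868
  t = 7.5000: CF_t = 22.000000, DF = 0.811766, PV = 17.858845
  t = 8.0000: CF_t = 22.000000, DF = 0.800558, PV = 17.612273
  t = 8.5000: CF_t = 22.000000, DF = 0.789505, PV = 17.369105
  t = 9.0000: CF_t = 22.000000, DF = 0.778604, PV = 17.129295
  t = 9.5000: CF_t = 22.000000, DF = 0.767854, PV = 16.892796
  t = 10.0000: CF_t = 1022.000000, DF = 0.757253, PV = 773.912383
Price P = sum_t PV_t = 1138.712674
First compute Macaulay numerator sum_t t * PV_t:
  t * PV_t at t = 0.5000: 10.848126
  t * PV_t at t = 1.0000: 21.396699
  t * PV_t at t = 1.5000: 31.651921
  t * PV_t at t = 2.0000: 41.619883
  t * PV_t at t = 2.5000: 51.306562
  t * PV_t at t = 3.0000: 60.717825
  t * PV_t at t = 3.5000: 69.859430
  t * PV_t at t = 4.0000: 78.737031
  t * PV_t at t = 4.5000: 87.356173
  t * PV_t at t = 5.0000: 95.722302
  t * PV_t at t = 5.5000: 103.840762
  t * PV_t at t = 6.0000: 111.716796
  t * PV_t at t = 6.5000: 119.355551
  t * PV_t at t = 7.0000: 126.762078
  t * PV_t at t = 7.5000: 133.941334
  t * PV_t at t = 8.0000: 140.898181
  t * PV_t at t = 8.5000: 147.637394
  t * PV_t at t = 9.0000: 154.163656
  t * PV_t at t = 9.5000: 160.481561
  t * PV_t at t = 10.0000: 7739.123834
Macaulay duration D = 9487.137100 / 1138.712674 = 8.331458
Modified duration = D / (1 + y/m) = 8.331458 / (1 + 0.014000) = 8.216428

Answer: Modified duration = 8.2164


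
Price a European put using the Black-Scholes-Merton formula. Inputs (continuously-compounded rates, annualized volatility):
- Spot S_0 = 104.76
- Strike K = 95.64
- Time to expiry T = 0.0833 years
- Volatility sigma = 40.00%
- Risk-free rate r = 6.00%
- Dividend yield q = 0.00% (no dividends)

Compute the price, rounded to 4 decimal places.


d1 = (ln(S/K) + (r - q + 0.5*sigma^2) * T) / (sigma * sqrt(T)) = 0.88995743
d2 = d1 - sigma * sqrt(T) = 0.77451047
exp(-rT) = 0.99501447; exp(-qT) = 1.00000000
P = K * exp(-rT) * N(-d2) - S_0 * exp(-qT) * N(-d1)
N(-d1) = 0.18674437; N(-d2) = 0.21931449
P = 95.6400 * 0.99501447 * 0.21931449 - 104.7600 * 1.00000000 * 0.18674437 = 1.3073

Answer: Price = 1.3073


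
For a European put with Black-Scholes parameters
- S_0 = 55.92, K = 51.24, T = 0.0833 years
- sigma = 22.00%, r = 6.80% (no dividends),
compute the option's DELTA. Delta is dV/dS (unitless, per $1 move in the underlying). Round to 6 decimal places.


Answer: Delta = -0.067138

Derivation:
d1 = 1.4974508710; d2 = 1.4339550443
phi(d1) = 0.1300133569; exp(-qT) = 1.0000000000; exp(-rT) = 0.9943516125
N(-d1) = 0.0671379900
Delta = -exp(-qT) * N(-d1) = -1.0000000000 * 0.0671379900 = -0.067138


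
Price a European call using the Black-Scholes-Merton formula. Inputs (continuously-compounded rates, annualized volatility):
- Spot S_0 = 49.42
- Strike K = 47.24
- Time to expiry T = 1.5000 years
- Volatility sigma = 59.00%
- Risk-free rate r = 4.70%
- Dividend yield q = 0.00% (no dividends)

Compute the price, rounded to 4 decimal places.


d1 = (ln(S/K) + (r - q + 0.5*sigma^2) * T) / (sigma * sqrt(T)) = 0.52129738
d2 = d1 - sigma * sqrt(T) = -0.20130210
exp(-rT) = 0.93192774; exp(-qT) = 1.00000000
C = S_0 * exp(-qT) * N(d1) - K * exp(-rT) * N(d2)
N(d1) = 0.69892019; N(d2) = 0.42023118
C = 49.4200 * 1.00000000 * 0.69892019 - 47.2400 * 0.93192774 * 0.42023118 = 16.0403

Answer: Price = 16.0403


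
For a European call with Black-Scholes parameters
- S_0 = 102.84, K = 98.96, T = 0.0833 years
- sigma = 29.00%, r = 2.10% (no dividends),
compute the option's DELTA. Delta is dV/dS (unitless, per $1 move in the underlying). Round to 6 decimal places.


d1 = 0.5222367798; d2 = 0.4385377356
phi(d1) = 0.3480865371; exp(-qT) = 1.0000000000; exp(-rT) = 0.9982522291
N(d1) = 0.6992472597
Delta = exp(-qT) * N(d1) = 1.0000000000 * 0.6992472597 = 0.699247

Answer: Delta = 0.699247


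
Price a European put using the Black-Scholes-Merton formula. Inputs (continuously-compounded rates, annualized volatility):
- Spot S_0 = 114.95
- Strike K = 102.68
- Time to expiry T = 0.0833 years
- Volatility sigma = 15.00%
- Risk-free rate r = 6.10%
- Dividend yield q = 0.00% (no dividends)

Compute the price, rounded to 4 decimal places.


Answer: Price = 0.0046

Derivation:
d1 = (ln(S/K) + (r - q + 0.5*sigma^2) * T) / (sigma * sqrt(T)) = 2.74638842
d2 = d1 - sigma * sqrt(T) = 2.70309581
exp(-rT) = 0.99493159; exp(-qT) = 1.00000000
P = K * exp(-rT) * N(-d2) - S_0 * exp(-qT) * N(-d1)
N(-d1) = 0.00301277; N(-d2) = 0.00343485
P = 102.6800 * 0.99493159 * 0.00343485 - 114.9500 * 1.00000000 * 0.00301277 = 0.0046


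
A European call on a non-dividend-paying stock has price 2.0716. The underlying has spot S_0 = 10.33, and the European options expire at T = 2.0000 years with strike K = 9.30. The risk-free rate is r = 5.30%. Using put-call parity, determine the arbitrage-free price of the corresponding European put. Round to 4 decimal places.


Put-call parity: C - P = S_0 * exp(-qT) - K * exp(-rT).
S_0 * exp(-qT) = 10.3300 * 1.00000000 = 10.33000000
K * exp(-rT) = 9.3000 * 0.89942465 = 8.36464923
P = C - S*exp(-qT) + K*exp(-rT)
P = 2.0716 - 10.33000000 + 8.36464923 = 0.1062

Answer: Put price = 0.1062


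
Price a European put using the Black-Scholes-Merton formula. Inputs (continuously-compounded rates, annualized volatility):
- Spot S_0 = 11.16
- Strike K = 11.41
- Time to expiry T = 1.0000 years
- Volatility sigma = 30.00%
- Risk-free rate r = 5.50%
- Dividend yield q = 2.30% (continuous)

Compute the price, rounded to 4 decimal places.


d1 = (ln(S/K) + (r - q + 0.5*sigma^2) * T) / (sigma * sqrt(T)) = 0.18281931
d2 = d1 - sigma * sqrt(T) = -0.11718069
exp(-rT) = 0.94648515; exp(-qT) = 0.97726248
P = K * exp(-rT) * N(-d2) - S_0 * exp(-qT) * N(-d1)
N(-d1) = 0.42746990; N(-d2) = 0.54664157
P = 11.4100 * 0.94648515 * 0.54664157 - 11.1600 * 0.97726248 * 0.42746990 = 1.2413

Answer: Price = 1.2413


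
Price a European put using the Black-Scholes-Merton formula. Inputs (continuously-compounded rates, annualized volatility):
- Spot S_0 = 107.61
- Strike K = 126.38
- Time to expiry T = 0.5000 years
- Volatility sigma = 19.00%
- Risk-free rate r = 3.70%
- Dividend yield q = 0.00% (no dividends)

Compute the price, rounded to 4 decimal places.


Answer: Price = 17.6062

Derivation:
d1 = (ln(S/K) + (r - q + 0.5*sigma^2) * T) / (sigma * sqrt(T)) = -0.99184499
d2 = d1 - sigma * sqrt(T) = -1.12619528
exp(-rT) = 0.98167007; exp(-qT) = 1.00000000
P = K * exp(-rT) * N(-d2) - S_0 * exp(-qT) * N(-d1)
N(-d1) = 0.83936343; N(-d2) = 0.86995857
P = 126.3800 * 0.98167007 * 0.86995857 - 107.6100 * 1.00000000 * 0.83936343 = 17.6062


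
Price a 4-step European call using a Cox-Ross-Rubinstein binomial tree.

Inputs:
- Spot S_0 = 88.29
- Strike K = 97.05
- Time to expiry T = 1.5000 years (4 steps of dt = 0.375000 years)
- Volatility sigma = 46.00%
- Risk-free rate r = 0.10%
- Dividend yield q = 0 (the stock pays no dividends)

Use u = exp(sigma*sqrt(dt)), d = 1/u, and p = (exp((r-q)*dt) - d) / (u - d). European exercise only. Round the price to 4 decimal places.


Answer: Price = V(0,0) = 16.5697

Derivation:
dt = T/N = 0.375000
u = exp(sigma*sqrt(dt)) = 1.325370; d = 1/u = 0.754507
p = (exp((r-q)*dt) - d) / (u - d) = 0.430696
Discount per step: exp(-r*dt) = 0.999625
Stock lattice S(k, i) with i counting down-moves:
  k=0: S(0,0) = 88.2900
  k=1: S(1,0) = 117.0169; S(1,1) = 66.6154
  k=2: S(2,0) = 155.0906; S(2,1) = 88.2900; S(2,2) = 50.2617
  k=3: S(3,0) = 205.5524; S(3,1) = 117.0169; S(3,2) = 66.6154; S(3,3) = 37.9228
  k=4: S(4,0) = 272.4328; S(4,1) = 155.0906; S(4,2) = 88.2900; S(4,3) = 50.2617; S(4,4) = 28.6130
Terminal payoffs V(N, i) = max(S_T - K, 0):
  V(4,0) = 175.382842; V(4,1) = 58.040605; V(4,2) = 0.000000; V(4,3) = 0.000000; V(4,4) = 0.000000
Backward induction: V(k, i) = exp(-r*dt) * [p * V(k+1, i) + (1-p) * V(k+1, i+1)].
  V(3,0) = exp(-r*dt) * [p*175.382842 + (1-p)*58.040605] = 108.538751
  V(3,1) = exp(-r*dt) * [p*58.040605 + (1-p)*0.000000] = 24.988495
  V(3,2) = exp(-r*dt) * [p*0.000000 + (1-p)*0.000000] = 0.000000
  V(3,3) = exp(-r*dt) * [p*0.000000 + (1-p)*0.000000] = 0.000000
  V(2,0) = exp(-r*dt) * [p*108.538751 + (1-p)*24.988495] = 60.950412
  V(2,1) = exp(-r*dt) * [p*24.988495 + (1-p)*0.000000] = 10.758415
  V(2,2) = exp(-r*dt) * [p*0.000000 + (1-p)*0.000000] = 0.000000
  V(1,0) = exp(-r*dt) * [p*60.950412 + (1-p)*10.758415] = 32.363778
  V(1,1) = exp(-r*dt) * [p*10.758415 + (1-p)*0.000000] = 4.631871
  V(0,0) = exp(-r*dt) * [p*32.363778 + (1-p)*4.631871] = 16.569683


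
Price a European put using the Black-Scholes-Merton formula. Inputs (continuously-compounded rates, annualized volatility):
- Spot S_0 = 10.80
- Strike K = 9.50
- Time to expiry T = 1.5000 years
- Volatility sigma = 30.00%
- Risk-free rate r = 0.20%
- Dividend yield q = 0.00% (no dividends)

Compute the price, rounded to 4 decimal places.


d1 = (ln(S/K) + (r - q + 0.5*sigma^2) * T) / (sigma * sqrt(T)) = 0.54094078
d2 = d1 - sigma * sqrt(T) = 0.17351732
exp(-rT) = 0.99700450; exp(-qT) = 1.00000000
P = K * exp(-rT) * N(-d2) - S_0 * exp(-qT) * N(-d1)
N(-d1) = 0.29427420; N(-d2) = 0.43112241
P = 9.5000 * 0.99700450 * 0.43112241 - 10.8000 * 1.00000000 * 0.29427420 = 0.9052

Answer: Price = 0.9052


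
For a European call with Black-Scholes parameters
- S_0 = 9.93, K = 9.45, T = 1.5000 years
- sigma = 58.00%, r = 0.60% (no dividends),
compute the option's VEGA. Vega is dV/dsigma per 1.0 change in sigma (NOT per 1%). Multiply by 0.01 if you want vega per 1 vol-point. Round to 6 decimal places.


d1 = 0.4375939329; d2 = -0.2727580925
phi(d1) = 0.3625174172; exp(-qT) = 1.0000000000; exp(-rT) = 0.9910403788
Vega = S * exp(-qT) * phi(d1) * sqrt(T) = 9.9300 * 1.0000000000 * 0.3625174172 * 1.2247448714 = 4.408834

Answer: Vega = 4.408834


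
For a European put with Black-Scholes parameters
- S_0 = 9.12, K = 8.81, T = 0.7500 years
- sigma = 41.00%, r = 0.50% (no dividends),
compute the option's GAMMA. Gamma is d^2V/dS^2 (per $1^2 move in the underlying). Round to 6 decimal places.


Answer: Gamma = 0.118277

Derivation:
d1 = 0.2854922846; d2 = -0.0695781309
phi(d1) = 0.3830110437; exp(-qT) = 1.0000000000; exp(-rT) = 0.9962570225
Gamma = exp(-qT) * phi(d1) / (S * sigma * sqrt(T)) = 1.0000000000 * 0.3830110437 / (9.1200 * 0.4100 * 0.8660254038) = 0.118277


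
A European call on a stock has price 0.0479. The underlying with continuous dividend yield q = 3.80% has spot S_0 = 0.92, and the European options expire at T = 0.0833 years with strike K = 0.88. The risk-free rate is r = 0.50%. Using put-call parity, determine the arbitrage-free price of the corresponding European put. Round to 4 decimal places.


Answer: Put price = 0.0104

Derivation:
Put-call parity: C - P = S_0 * exp(-qT) - K * exp(-rT).
S_0 * exp(-qT) = 0.9200 * 0.99683960 = 0.91709244
K * exp(-rT) = 0.8800 * 0.99958359 = 0.87963356
P = C - S*exp(-qT) + K*exp(-rT)
P = 0.0479 - 0.91709244 + 0.87963356 = 0.0104


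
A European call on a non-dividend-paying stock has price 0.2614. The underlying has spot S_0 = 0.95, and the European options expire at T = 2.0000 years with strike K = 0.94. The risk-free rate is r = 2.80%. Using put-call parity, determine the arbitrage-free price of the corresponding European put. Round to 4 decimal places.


Put-call parity: C - P = S_0 * exp(-qT) - K * exp(-rT).
S_0 * exp(-qT) = 0.9500 * 1.00000000 = 0.95000000
K * exp(-rT) = 0.9400 * 0.94553914 = 0.88880679
P = C - S*exp(-qT) + K*exp(-rT)
P = 0.2614 - 0.95000000 + 0.88880679 = 0.2002

Answer: Put price = 0.2002


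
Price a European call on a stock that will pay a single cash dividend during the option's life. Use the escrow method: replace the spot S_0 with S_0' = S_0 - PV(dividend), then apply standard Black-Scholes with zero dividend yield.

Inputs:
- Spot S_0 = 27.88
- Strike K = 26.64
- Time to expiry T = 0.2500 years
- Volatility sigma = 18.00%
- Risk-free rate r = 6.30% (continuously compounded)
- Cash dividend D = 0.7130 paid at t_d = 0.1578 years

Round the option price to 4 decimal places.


Answer: Price = 1.5074

Derivation:
PV(D) = D * exp(-r * t_d) = 0.7130 * 0.99010785 = 0.70594690
S_0' = S_0 - PV(D) = 27.8800 - 0.70594690 = 27.17405310
d1 = (ln(S_0'/K) + (r + sigma^2/2)*T) / (sigma*sqrt(T)) = 0.44054158
d2 = d1 - sigma*sqrt(T) = 0.35054158
exp(-rT) = 0.98437338
N(d1) = 0.67022755; N(d2) = 0.63703385
C = S_0' * N(d1) - K * exp(-rT) * N(d2) = 27.17405310 * 0.67022755 - 26.6400 * 0.98437338 * 0.63703385 = 1.5074


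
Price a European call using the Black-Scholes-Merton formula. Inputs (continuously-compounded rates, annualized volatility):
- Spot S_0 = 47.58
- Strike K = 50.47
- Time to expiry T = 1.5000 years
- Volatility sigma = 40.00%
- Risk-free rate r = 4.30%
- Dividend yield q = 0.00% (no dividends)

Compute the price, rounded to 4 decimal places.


d1 = (ln(S/K) + (r - q + 0.5*sigma^2) * T) / (sigma * sqrt(T)) = 0.25624399
d2 = d1 - sigma * sqrt(T) = -0.23365396
exp(-rT) = 0.93753611; exp(-qT) = 1.00000000
C = S_0 * exp(-qT) * N(d1) - K * exp(-rT) * N(d2)
N(d1) = 0.60111878; N(d2) = 0.40762682
C = 47.5800 * 1.00000000 * 0.60111878 - 50.4700 * 0.93753611 * 0.40762682 = 9.3134

Answer: Price = 9.3134


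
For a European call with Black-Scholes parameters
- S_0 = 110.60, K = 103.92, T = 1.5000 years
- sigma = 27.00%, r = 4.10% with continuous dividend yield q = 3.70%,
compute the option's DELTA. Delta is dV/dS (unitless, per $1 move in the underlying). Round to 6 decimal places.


d1 = 0.3718800713; d2 = 0.0411989560
phi(d1) = 0.3722885971; exp(-qT) = 0.9460120237; exp(-rT) = 0.9403529457
N(d1) = 0.6450089282
Delta = exp(-qT) * N(d1) = 0.9460120237 * 0.6450089282 = 0.610186

Answer: Delta = 0.610186


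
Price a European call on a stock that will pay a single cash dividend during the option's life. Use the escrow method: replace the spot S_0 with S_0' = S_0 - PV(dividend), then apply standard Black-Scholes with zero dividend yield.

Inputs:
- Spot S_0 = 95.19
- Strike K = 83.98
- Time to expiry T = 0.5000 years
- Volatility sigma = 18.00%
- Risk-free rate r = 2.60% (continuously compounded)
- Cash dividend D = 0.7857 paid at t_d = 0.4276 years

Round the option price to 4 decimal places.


PV(D) = D * exp(-r * t_d) = 0.7857 * 0.98894397 = 0.77701328
S_0' = S_0 - PV(D) = 95.1900 - 0.77701328 = 94.41298672
d1 = (ln(S_0'/K) + (r + sigma^2/2)*T) / (sigma*sqrt(T)) = 1.08580143
d2 = d1 - sigma*sqrt(T) = 0.95852221
exp(-rT) = 0.98708414
N(d1) = 0.86121657; N(d2) = 0.83110025
C = S_0' * N(d1) - K * exp(-rT) * N(d2) = 94.41298672 * 0.86121657 - 83.9800 * 0.98708414 * 0.83110025 = 12.4157

Answer: Price = 12.4157


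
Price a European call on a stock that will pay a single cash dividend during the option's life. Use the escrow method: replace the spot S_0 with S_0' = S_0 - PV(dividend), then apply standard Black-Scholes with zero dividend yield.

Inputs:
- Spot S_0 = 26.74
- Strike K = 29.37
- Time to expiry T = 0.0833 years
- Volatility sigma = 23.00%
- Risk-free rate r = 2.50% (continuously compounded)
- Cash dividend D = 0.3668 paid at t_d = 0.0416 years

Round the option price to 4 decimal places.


PV(D) = D * exp(-r * t_d) = 0.3668 * 0.99896054 = 0.36641873
S_0' = S_0 - PV(D) = 26.7400 - 0.36641873 = 26.37358127
d1 = (ln(S_0'/K) + (r + sigma^2/2)*T) / (sigma*sqrt(T)) = -1.55652375
d2 = d1 - sigma*sqrt(T) = -1.62290575
exp(-rT) = 0.99791967
N(d1) = 0.05979180; N(d2) = 0.05230478
C = S_0' * N(d1) - K * exp(-rT) * N(d2) = 26.37358127 * 0.05979180 - 29.3700 * 0.99791967 * 0.05230478 = 0.0439

Answer: Price = 0.0439


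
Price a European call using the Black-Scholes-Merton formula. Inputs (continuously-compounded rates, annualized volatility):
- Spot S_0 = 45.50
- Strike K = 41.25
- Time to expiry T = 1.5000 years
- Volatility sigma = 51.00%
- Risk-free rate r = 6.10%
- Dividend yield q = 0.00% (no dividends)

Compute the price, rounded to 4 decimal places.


Answer: Price = 14.5708

Derivation:
d1 = (ln(S/K) + (r - q + 0.5*sigma^2) * T) / (sigma * sqrt(T)) = 0.61579246
d2 = d1 - sigma * sqrt(T) = -0.00882743
exp(-rT) = 0.91256132; exp(-qT) = 1.00000000
C = S_0 * exp(-qT) * N(d1) - K * exp(-rT) * N(d2)
N(d1) = 0.73098425; N(d2) = 0.49647841
C = 45.5000 * 1.00000000 * 0.73098425 - 41.2500 * 0.91256132 * 0.49647841 = 14.5708


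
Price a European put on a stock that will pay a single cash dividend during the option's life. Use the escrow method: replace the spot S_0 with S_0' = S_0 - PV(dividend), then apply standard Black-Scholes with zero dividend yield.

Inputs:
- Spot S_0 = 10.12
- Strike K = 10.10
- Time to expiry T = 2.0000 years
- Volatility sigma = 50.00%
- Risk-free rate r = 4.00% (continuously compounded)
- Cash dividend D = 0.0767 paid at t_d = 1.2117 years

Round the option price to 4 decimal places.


Answer: Price = 2.3289

Derivation:
PV(D) = D * exp(-r * t_d) = 0.0767 * 0.95268782 = 0.07307116
S_0' = S_0 - PV(D) = 10.1200 - 0.07307116 = 10.04692884
d1 = (ln(S_0'/K) + (r + sigma^2/2)*T) / (sigma*sqrt(T)) = 0.45923980
d2 = d1 - sigma*sqrt(T) = -0.24786698
exp(-rT) = 0.92311635
N(-d1) = 0.32303099; N(-d2) = 0.59788134
P = K * exp(-rT) * N(-d2) - S_0' * N(-d1) = 10.1000 * 0.92311635 * 0.59788134 - 10.04692884 * 0.32303099 = 2.3289


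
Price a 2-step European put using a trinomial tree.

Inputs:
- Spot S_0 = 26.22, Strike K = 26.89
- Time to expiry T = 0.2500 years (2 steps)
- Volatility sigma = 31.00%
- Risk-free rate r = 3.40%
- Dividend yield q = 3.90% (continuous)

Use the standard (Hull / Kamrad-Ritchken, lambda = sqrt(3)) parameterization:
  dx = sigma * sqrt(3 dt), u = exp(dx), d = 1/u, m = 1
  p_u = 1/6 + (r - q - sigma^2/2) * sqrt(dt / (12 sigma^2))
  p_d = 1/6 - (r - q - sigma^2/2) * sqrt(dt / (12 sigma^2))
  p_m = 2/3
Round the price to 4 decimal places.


dt = T/N = 0.125000; dx = sigma*sqrt(3*dt) = 0.189835
u = exp(dx) = 1.209051; d = 1/u = 0.827095
p_u = 0.149201, p_m = 0.666667, p_d = 0.184132
Discount per step: exp(-r*dt) = 0.995759
Stock lattice S(k, j) with j the centered position index:
  k=0: S(0,+0) = 26.2200
  k=1: S(1,-1) = 21.6864; S(1,+0) = 26.2200; S(1,+1) = 31.7013
  k=2: S(2,-2) = 17.9367; S(2,-1) = 21.6864; S(2,+0) = 26.2200; S(2,+1) = 31.7013; S(2,+2) = 38.3285
Terminal payoffs V(N, j) = max(K - S_T, 0):
  V(2,-2) = 8.953252; V(2,-1) = 5.203563; V(2,+0) = 0.670000; V(2,+1) = 0.000000; V(2,+2) = 0.000000
Backward induction: V(k, j) = exp(-r*dt) * [p_u * V(k+1, j+1) + p_m * V(k+1, j) + p_d * V(k+1, j-1)]
  V(1,-1) = exp(-r*dt) * [p_u*0.670000 + p_m*5.203563 + p_d*8.953252] = 5.195463
  V(1,+0) = exp(-r*dt) * [p_u*0.000000 + p_m*0.670000 + p_d*5.203563] = 1.398854
  V(1,+1) = exp(-r*dt) * [p_u*0.000000 + p_m*0.000000 + p_d*0.670000] = 0.122846
  V(0,+0) = exp(-r*dt) * [p_u*0.122846 + p_m*1.398854 + p_d*5.195463] = 1.899461

Answer: Price = V(0,0) = 1.8995


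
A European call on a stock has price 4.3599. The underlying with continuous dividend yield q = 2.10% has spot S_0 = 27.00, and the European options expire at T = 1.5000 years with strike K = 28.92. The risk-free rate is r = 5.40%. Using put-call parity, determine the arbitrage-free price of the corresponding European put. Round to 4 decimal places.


Put-call parity: C - P = S_0 * exp(-qT) - K * exp(-rT).
S_0 * exp(-qT) = 27.0000 * 0.96899096 = 26.16275582
K * exp(-rT) = 28.9200 * 0.92219369 = 26.66984156
P = C - S*exp(-qT) + K*exp(-rT)
P = 4.3599 - 26.16275582 + 26.66984156 = 4.8670

Answer: Put price = 4.8670


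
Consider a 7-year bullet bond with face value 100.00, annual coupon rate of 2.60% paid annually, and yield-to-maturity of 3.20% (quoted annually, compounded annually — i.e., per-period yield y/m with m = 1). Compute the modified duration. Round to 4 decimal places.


Answer: Modified duration = 6.2772

Derivation:
Coupon per period c = face * coupon_rate / m = 2.600000
Periods per year m = 1; per-period yield y/m = 0.032000
Number of cashflows N = 7
Cashflows (t years, CF_t, discount factor 1/(1+y/m)^(m*t), PV):
  t = 1.0000: CF_t = 2.600000, DF = 0.968992, PV = 2.519380
  t = 2.0000: CF_t = 2.600000, DF = 0.938946, PV = 2.441260
  t = 3.0000: CF_t = 2.600000, DF = 0.909831, PV = 2.365562
  t = 4.0000: CF_t = 2.600000, DF = 0.881620, PV = 2.292211
  t = 5.0000: CF_t = 2.600000, DF = 0.854283, PV = 2.221135
  t = 6.0000: CF_t = 2.600000, DF = 0.827793, PV = 2.152262
  t = 7.0000: CF_t = 102.600000, DF = 0.802125, PV = 82.298038
Price P = sum_t PV_t = 96.289846
First compute Macaulay numerator sum_t t * PV_t:
  t * PV_t at t = 1.0000: 2.519380
  t * PV_t at t = 2.0000: 4.882519
  t * PV_t at t = 3.0000: 7.096685
  t * PV_t at t = 4.0000: 9.168843
  t * PV_t at t = 5.0000: 11.105673
  t * PV_t at t = 6.0000: 12.913573
  t * PV_t at t = 7.0000: 576.086263
Macaulay duration D = 623.772936 / 96.289846 = 6.478076
Modified duration = D / (1 + y/m) = 6.478076 / (1 + 0.032000) = 6.277205


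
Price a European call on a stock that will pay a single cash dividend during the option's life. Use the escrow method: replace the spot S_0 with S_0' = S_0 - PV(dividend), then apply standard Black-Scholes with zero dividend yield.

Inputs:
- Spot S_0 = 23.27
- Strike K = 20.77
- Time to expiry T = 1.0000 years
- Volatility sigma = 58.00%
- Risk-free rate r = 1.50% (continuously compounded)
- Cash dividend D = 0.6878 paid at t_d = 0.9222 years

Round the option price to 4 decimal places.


Answer: Price = 6.0468

Derivation:
PV(D) = D * exp(-r * t_d) = 0.6878 * 0.98626224 = 0.67835117
S_0' = S_0 - PV(D) = 23.2700 - 0.67835117 = 22.59164883
d1 = (ln(S_0'/K) + (r + sigma^2/2)*T) / (sigma*sqrt(T)) = 0.46081152
d2 = d1 - sigma*sqrt(T) = -0.11918848
exp(-rT) = 0.98511194
N(d1) = 0.67753308; N(d2) = 0.45256302
C = S_0' * N(d1) - K * exp(-rT) * N(d2) = 22.59164883 * 0.67753308 - 20.7700 * 0.98511194 * 0.45256302 = 6.0468


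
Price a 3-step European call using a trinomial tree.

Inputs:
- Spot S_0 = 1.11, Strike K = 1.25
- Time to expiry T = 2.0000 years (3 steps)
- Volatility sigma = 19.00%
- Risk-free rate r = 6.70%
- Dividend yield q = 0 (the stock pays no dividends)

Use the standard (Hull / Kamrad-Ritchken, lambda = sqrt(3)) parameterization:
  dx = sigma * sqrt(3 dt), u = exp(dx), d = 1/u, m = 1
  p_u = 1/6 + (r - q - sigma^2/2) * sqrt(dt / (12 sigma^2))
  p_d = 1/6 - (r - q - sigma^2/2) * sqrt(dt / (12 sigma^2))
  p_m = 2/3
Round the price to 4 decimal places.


dt = T/N = 0.666667; dx = sigma*sqrt(3*dt) = 0.268701
u = exp(dx) = 1.308263; d = 1/u = 0.764372
p_u = 0.227391, p_m = 0.666667, p_d = 0.105942
Discount per step: exp(-r*dt) = 0.956316
Stock lattice S(k, j) with j the centered position index:
  k=0: S(0,+0) = 1.1100
  k=1: S(1,-1) = 0.8485; S(1,+0) = 1.1100; S(1,+1) = 1.4522
  k=2: S(2,-2) = 0.6485; S(2,-1) = 0.8485; S(2,+0) = 1.1100; S(2,+1) = 1.4522; S(2,+2) = 1.8998
  k=3: S(3,-3) = 0.4957; S(3,-2) = 0.6485; S(3,-1) = 0.8485; S(3,+0) = 1.1100; S(3,+1) = 1.4522; S(3,+2) = 1.8998; S(3,+3) = 2.4855
Terminal payoffs V(N, j) = max(S_T - K, 0):
  V(3,-3) = 0.000000; V(3,-2) = 0.000000; V(3,-1) = 0.000000; V(3,+0) = 0.000000; V(3,+1) = 0.202172; V(3,+2) = 0.649824; V(3,+3) = 1.235470
Backward induction: V(k, j) = exp(-r*dt) * [p_u * V(k+1, j+1) + p_m * V(k+1, j) + p_d * V(k+1, j-1)]
  V(2,-2) = exp(-r*dt) * [p_u*0.000000 + p_m*0.000000 + p_d*0.000000] = 0.000000
  V(2,-1) = exp(-r*dt) * [p_u*0.000000 + p_m*0.000000 + p_d*0.000000] = 0.000000
  V(2,+0) = exp(-r*dt) * [p_u*0.202172 + p_m*0.000000 + p_d*0.000000] = 0.043964
  V(2,+1) = exp(-r*dt) * [p_u*0.649824 + p_m*0.202172 + p_d*0.000000] = 0.270203
  V(2,+2) = exp(-r*dt) * [p_u*1.235470 + p_m*0.649824 + p_d*0.202172] = 0.703437
  V(1,-1) = exp(-r*dt) * [p_u*0.043964 + p_m*0.000000 + p_d*0.000000] = 0.009560
  V(1,+0) = exp(-r*dt) * [p_u*0.270203 + p_m*0.043964 + p_d*0.000000] = 0.086787
  V(1,+1) = exp(-r*dt) * [p_u*0.703437 + p_m*0.270203 + p_d*0.043964] = 0.329688
  V(0,+0) = exp(-r*dt) * [p_u*0.329688 + p_m*0.086787 + p_d*0.009560] = 0.127992

Answer: Price = V(0,0) = 0.1280


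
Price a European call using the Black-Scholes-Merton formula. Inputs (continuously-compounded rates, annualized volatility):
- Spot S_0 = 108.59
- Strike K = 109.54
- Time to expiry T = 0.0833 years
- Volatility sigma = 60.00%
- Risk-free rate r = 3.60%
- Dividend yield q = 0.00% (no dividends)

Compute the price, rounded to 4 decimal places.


Answer: Price = 7.2071

Derivation:
d1 = (ln(S/K) + (r - q + 0.5*sigma^2) * T) / (sigma * sqrt(T)) = 0.05360235
d2 = d1 - sigma * sqrt(T) = -0.11956808
exp(-rT) = 0.99700569; exp(-qT) = 1.00000000
C = S_0 * exp(-qT) * N(d1) - K * exp(-rT) * N(d2)
N(d1) = 0.52137401; N(d2) = 0.45241265
C = 108.5900 * 1.00000000 * 0.52137401 - 109.5400 * 0.99700569 * 0.45241265 = 7.2071


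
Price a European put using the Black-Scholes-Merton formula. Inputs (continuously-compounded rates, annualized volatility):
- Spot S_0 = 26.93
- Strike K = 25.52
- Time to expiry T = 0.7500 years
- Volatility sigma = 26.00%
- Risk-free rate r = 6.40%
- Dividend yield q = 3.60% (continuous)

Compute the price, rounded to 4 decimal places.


d1 = (ln(S/K) + (r - q + 0.5*sigma^2) * T) / (sigma * sqrt(T)) = 0.44468605
d2 = d1 - sigma * sqrt(T) = 0.21951945
exp(-rT) = 0.95313379; exp(-qT) = 0.97336124
P = K * exp(-rT) * N(-d2) - S_0 * exp(-qT) * N(-d1)
N(-d1) = 0.32827333; N(-d2) = 0.41312272
P = 25.5200 * 0.95313379 * 0.41312272 - 26.9300 * 0.97336124 * 0.32827333 = 1.4439

Answer: Price = 1.4439


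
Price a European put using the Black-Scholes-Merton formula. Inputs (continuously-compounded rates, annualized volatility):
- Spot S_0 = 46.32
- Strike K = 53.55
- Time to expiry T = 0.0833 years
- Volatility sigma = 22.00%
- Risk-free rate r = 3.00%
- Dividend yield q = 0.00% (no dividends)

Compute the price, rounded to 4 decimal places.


Answer: Price = 7.1099

Derivation:
d1 = (ln(S/K) + (r - q + 0.5*sigma^2) * T) / (sigma * sqrt(T)) = -2.21317071
d2 = d1 - sigma * sqrt(T) = -2.27666654
exp(-rT) = 0.99750412; exp(-qT) = 1.00000000
P = K * exp(-rT) * N(-d2) - S_0 * exp(-qT) * N(-d1)
N(-d1) = 0.98655706; N(-d2) = 0.98859693
P = 53.5500 * 0.99750412 * 0.98859693 - 46.3200 * 1.00000000 * 0.98655706 = 7.1099


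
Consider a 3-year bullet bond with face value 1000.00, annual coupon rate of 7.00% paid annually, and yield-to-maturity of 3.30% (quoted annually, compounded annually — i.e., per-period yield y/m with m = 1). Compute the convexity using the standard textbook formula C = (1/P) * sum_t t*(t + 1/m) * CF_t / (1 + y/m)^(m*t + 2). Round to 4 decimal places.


Coupon per period c = face * coupon_rate / m = 70.000000
Periods per year m = 1; per-period yield y/m = 0.033000
Number of cashflows N = 3
Cashflows (t years, CF_t, discount factor 1/(1+y/m)^(m*t), PV):
  t = 1.0000: CF_t = 70.000000, DF = 0.968054, PV = 67.763795
  t = 2.0000: CF_t = 70.000000, DF = 0.937129, PV = 65.599027
  t = 3.0000: CF_t = 1070.000000, DF = 0.907192, PV = 970.695046
Price P = sum_t PV_t = 1104.057868
Convexity numerator sum_t t*(t + 1/m) * CF_t / (1+y/m)^(m*t + 2):
  t = 1.0000: term = 127.006828
  t = 2.0000: term = 368.848485
  t = 3.0000: term = 10915.997213
Convexity = (1/P) * sum = 11411.852527 / 1104.057868 = 10.336281

Answer: Convexity = 10.3363


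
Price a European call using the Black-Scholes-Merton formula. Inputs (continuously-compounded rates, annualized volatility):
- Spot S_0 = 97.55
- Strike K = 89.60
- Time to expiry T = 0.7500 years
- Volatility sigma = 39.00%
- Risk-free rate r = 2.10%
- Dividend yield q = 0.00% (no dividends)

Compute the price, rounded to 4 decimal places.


Answer: Price = 17.6744

Derivation:
d1 = (ln(S/K) + (r - q + 0.5*sigma^2) * T) / (sigma * sqrt(T)) = 0.46720145
d2 = d1 - sigma * sqrt(T) = 0.12945154
exp(-rT) = 0.98437338; exp(-qT) = 1.00000000
C = S_0 * exp(-qT) * N(d1) - K * exp(-rT) * N(d2)
N(d1) = 0.67982212; N(d2) = 0.55149982
C = 97.5500 * 1.00000000 * 0.67982212 - 89.6000 * 0.98437338 * 0.55149982 = 17.6744


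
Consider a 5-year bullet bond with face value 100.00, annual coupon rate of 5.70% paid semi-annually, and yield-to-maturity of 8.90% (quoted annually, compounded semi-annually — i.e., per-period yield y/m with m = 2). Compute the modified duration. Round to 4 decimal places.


Coupon per period c = face * coupon_rate / m = 2.850000
Periods per year m = 2; per-period yield y/m = 0.044500
Number of cashflows N = 10
Cashflows (t years, CF_t, discount factor 1/(1+y/m)^(m*t), PV):
  t = 0.5000: CF_t = 2.850000, DF = 0.957396, PV = 2.728578
  t = 1.0000: CF_t = 2.850000, DF = 0.916607, PV = 2.612330
  t = 1.5000: CF_t = 2.850000, DF = 0.877556, PV = 2.501034
  t = 2.0000: CF_t = 2.850000, DF = 0.840168, PV = 2.394479
  t = 2.5000: CF_t = 2.850000, DF = 0.804374, PV = 2.292465
  t = 3.0000: CF_t = 2.850000, DF = 0.770104, PV = 2.194796
  t = 3.5000: CF_t = 2.850000, DF = 0.737294, PV = 2.101289
  t = 4.0000: CF_t = 2.850000, DF = 0.705883, PV = 2.011765
  t = 4.5000: CF_t = 2.850000, DF = 0.675809, PV = 1.926056
  t = 5.0000: CF_t = 102.850000, DF = 0.647017, PV = 66.545678
Price P = sum_t PV_t = 87.308469
First compute Macaulay numerator sum_t t * PV_t:
  t * PV_t at t = 0.5000: 1.364289
  t * PV_t at t = 1.0000: 2.612330
  t * PV_t at t = 1.5000: 3.751550
  t * PV_t at t = 2.0000: 4.788959
  t * PV_t at t = 2.5000: 5.731162
  t * PV_t at t = 3.0000: 6.584389
  t * PV_t at t = 3.5000: 7.354511
  t * PV_t at t = 4.0000: 8.047061
  t * PV_t at t = 4.5000: 8.667251
  t * PV_t at t = 5.0000: 332.728389
Macaulay duration D = 381.629890 / 87.308469 = 4.371052
Modified duration = D / (1 + y/m) = 4.371052 / (1 + 0.044500) = 4.184828

Answer: Modified duration = 4.1848
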